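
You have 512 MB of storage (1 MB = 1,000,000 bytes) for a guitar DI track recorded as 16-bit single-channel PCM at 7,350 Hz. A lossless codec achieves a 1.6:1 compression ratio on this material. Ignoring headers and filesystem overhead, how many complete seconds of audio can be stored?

55,727 seconds

Uncompressed byte rate = 7,350 × 2 × 1 = 14,700 bytes/s.
After 1.6:1 compression, effective rate ≈ 9187.5 bytes/s.
Capacity = 512 × 1,000,000 = 512,000,000 bytes.
512,000,000 / effective rate ≈ 55727.89 s → 55,727 seconds.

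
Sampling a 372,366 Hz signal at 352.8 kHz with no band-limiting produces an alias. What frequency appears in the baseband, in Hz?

19,566 Hz

Nyquist = 352,800/2 = 176,400 Hz; 372,366 Hz exceeds it.
Alias = |372,366 − 1×352,800| = |372,366 − 352,800| = 19,566 Hz.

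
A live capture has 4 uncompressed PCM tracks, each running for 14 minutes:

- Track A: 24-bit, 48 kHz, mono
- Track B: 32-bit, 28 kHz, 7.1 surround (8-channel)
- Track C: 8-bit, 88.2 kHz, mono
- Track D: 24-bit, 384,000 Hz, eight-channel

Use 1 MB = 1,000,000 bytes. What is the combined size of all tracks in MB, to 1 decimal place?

14 minutes = 840 s.
Track A: 48,000 × 840 × 3 × 1 = 120,960,000 bytes.
Track B: 28,000 × 840 × 4 × 8 = 752,640,000 bytes.
Track C: 88,200 × 840 × 1 × 1 = 74,088,000 bytes.
Track D: 384,000 × 840 × 3 × 8 = 7,741,440,000 bytes.
Total = 8,689,128,000 bytes = 8689.1 MB.

8689.1 MB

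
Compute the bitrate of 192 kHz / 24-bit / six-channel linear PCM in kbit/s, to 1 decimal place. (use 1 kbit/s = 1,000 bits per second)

27648.0 kbit/s

Bit rate = 192,000 × 24 × 6 = 27,648,000 bits/s.
= 27648.0 kbit/s.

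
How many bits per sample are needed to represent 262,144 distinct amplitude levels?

18 bits

log2(262,144) = 18.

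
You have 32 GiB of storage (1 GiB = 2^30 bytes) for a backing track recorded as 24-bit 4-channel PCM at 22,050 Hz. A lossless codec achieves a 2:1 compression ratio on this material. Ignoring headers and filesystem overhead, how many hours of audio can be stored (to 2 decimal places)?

72.14 hours

Uncompressed byte rate = 22,050 × 3 × 4 = 264,600 bytes/s.
After 2:1 compression, effective rate ≈ 132300 bytes/s.
Capacity = 32 × 1,073,741,824 = 34,359,738,368 bytes.
34,359,738,368 / effective rate ≈ 259710.8 s → 72.14 hours.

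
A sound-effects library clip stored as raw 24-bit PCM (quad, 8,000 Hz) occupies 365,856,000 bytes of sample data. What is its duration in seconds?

3,811 seconds

Byte rate = 8,000 × 3 × 4 = 96,000 bytes/s.
Duration = 365,856,000 / 96,000 = 3,811 s.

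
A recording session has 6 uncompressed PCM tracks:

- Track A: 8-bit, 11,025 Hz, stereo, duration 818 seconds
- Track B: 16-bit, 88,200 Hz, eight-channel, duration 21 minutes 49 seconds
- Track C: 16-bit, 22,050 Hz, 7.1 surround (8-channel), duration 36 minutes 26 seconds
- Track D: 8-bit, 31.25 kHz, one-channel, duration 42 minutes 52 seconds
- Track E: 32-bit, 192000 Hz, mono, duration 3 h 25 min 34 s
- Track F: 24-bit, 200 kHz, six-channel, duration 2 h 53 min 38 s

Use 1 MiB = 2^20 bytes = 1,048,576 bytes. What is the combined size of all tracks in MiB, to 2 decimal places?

47392.09 MiB

Track A: 11,025 × 818 × 1 × 2 = 18,036,900 bytes.
Track B: 21 minutes 49 seconds = 1,309 s; 88,200 × 1,309 × 2 × 8 = 1,847,260,800 bytes.
Track C: 36 minutes 26 seconds = 2,186 s; 22,050 × 2,186 × 2 × 8 = 771,220,800 bytes.
Track D: 42 minutes 52 seconds = 2,572 s; 31,250 × 2,572 × 1 × 1 = 80,375,000 bytes.
Track E: 3 h 25 min 34 s = 12,334 s; 192,000 × 12,334 × 4 × 1 = 9,472,512,000 bytes.
Track F: 2 h 53 min 38 s = 10,418 s; 200,000 × 10,418 × 3 × 6 = 37,504,800,000 bytes.
Total = 49,694,205,500 bytes = 47392.09 MiB.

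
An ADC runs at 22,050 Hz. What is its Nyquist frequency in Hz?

11,025 Hz

Nyquist frequency = sample rate / 2 = 22,050 / 2 = 11,025 Hz.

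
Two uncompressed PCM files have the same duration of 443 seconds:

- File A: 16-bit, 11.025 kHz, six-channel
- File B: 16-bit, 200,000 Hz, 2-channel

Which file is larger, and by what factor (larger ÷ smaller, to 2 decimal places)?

File B, by a factor of 6.05

File A: 11,025 × 2 × 6 = 132,300 bytes/s.
File B: 200,000 × 2 × 2 = 800,000 bytes/s.
File B is larger; ratio = 354,400,000 / 58,608,900 = 6.05.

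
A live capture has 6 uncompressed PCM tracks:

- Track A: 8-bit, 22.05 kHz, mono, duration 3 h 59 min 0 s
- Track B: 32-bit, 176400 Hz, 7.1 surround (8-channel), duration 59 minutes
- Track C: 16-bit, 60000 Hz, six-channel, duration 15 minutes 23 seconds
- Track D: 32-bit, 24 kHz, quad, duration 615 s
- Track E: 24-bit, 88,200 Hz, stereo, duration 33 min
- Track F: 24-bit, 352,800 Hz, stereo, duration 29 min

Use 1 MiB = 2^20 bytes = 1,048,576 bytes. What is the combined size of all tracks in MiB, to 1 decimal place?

Track A: 3 h 59 min 0 s = 14,340 s; 22,050 × 14,340 × 1 × 1 = 316,197,000 bytes.
Track B: 59 minutes = 3,540 s; 176,400 × 3,540 × 4 × 8 = 19,982,592,000 bytes.
Track C: 15 minutes 23 seconds = 923 s; 60,000 × 923 × 2 × 6 = 664,560,000 bytes.
Track D: 24,000 × 615 × 4 × 4 = 236,160,000 bytes.
Track E: 33 min = 1,980 s; 88,200 × 1,980 × 3 × 2 = 1,047,816,000 bytes.
Track F: 29 min = 1,740 s; 352,800 × 1,740 × 3 × 2 = 3,683,232,000 bytes.
Total = 25,930,557,000 bytes = 24729.3 MiB.

24729.3 MiB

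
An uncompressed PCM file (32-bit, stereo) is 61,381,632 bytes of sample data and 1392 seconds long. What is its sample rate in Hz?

5,512 Hz

Bytes = sample_rate × seconds × bytes_per_sample × channels.
sample_rate = 61,381,632 / (1,392 × 4 × 2) = 61,381,632 / 11,136 = 5,512 Hz.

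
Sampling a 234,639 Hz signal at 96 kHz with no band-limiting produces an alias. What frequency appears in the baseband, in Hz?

42,639 Hz

Nyquist = 96,000/2 = 48,000 Hz; 234,639 Hz exceeds it.
Alias = |234,639 − 2×96,000| = |234,639 − 192,000| = 42,639 Hz.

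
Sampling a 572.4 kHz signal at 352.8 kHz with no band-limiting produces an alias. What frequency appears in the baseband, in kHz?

Nyquist = 352,800/2 = 176,400 Hz; 572,400 Hz exceeds it.
Alias = |572,400 − 2×352,800| = |572,400 − 705,600| = 133,200 Hz = 133.2 kHz.

133.2 kHz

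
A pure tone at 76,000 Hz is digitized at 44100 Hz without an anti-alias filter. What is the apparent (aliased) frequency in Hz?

12,200 Hz

Nyquist = 44,100/2 = 22,050 Hz; 76,000 Hz exceeds it.
Alias = |76,000 − 2×44,100| = |76,000 − 88,200| = 12,200 Hz.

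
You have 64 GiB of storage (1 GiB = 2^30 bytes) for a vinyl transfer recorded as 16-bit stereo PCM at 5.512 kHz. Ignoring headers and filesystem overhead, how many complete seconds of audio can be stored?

Uncompressed byte rate = 5,512 × 2 × 2 = 22,048 bytes/s.
Capacity = 64 × 1,073,741,824 = 68,719,476,736 bytes.
68,719,476,736 / 22,048 ≈ 3116812.26 s → 3,116,812 seconds.

3,116,812 seconds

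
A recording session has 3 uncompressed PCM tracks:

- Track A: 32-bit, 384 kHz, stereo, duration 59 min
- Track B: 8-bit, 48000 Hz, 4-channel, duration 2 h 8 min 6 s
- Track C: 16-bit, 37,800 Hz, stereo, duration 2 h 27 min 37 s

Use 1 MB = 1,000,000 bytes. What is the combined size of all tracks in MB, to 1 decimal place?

Track A: 59 min = 3,540 s; 384,000 × 3,540 × 4 × 2 = 10,874,880,000 bytes.
Track B: 2 h 8 min 6 s = 7,686 s; 48,000 × 7,686 × 1 × 4 = 1,475,712,000 bytes.
Track C: 2 h 27 min 37 s = 8,857 s; 37,800 × 8,857 × 2 × 2 = 1,339,178,400 bytes.
Total = 13,689,770,400 bytes = 13689.8 MB.

13689.8 MB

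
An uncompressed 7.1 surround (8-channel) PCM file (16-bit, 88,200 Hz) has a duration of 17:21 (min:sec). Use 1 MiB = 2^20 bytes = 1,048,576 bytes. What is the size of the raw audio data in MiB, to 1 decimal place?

Duration = 17:21 (min:sec) = 1,041 s.
Bytes = 88,200 samples/s × 1,041 s × 2 bytes/sample × 8 ch = 1,469,059,200 bytes.
1,469,059,200 / 1,048,576 = 1401.0 MiB.

1401.0 MiB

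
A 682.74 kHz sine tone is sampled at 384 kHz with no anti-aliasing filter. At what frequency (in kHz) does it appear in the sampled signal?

Nyquist = 384,000/2 = 192,000 Hz; 682,740 Hz exceeds it.
Alias = |682,740 − 2×384,000| = |682,740 − 768,000| = 85,260 Hz = 85.26 kHz.

85.26 kHz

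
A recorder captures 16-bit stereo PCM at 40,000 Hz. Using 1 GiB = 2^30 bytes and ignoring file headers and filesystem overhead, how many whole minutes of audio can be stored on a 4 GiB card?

447 minutes

Uncompressed byte rate = 40,000 × 2 × 2 = 160,000 bytes/s.
Capacity = 4 × 1,073,741,824 = 4,294,967,296 bytes.
4,294,967,296 / 160,000 ≈ 26843.55 s → 447 minutes.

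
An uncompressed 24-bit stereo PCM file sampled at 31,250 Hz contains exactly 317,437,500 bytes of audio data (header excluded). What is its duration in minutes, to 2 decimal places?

Byte rate = 31,250 × 3 × 2 = 187,500 bytes/s.
Duration = 317,437,500 / 187,500 = 1,693 s.
1,693 s / 60 = 28.22 minutes.

28.22 minutes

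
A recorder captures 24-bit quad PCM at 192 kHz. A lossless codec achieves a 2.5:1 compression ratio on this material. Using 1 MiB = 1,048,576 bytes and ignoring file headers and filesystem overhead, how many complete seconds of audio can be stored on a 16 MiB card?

Uncompressed byte rate = 192,000 × 3 × 4 = 2,304,000 bytes/s.
After 2.5:1 compression, effective rate ≈ 921600 bytes/s.
Capacity = 16 × 1,048,576 = 16,777,216 bytes.
16,777,216 / effective rate ≈ 18.2 s → 18 seconds.

18 seconds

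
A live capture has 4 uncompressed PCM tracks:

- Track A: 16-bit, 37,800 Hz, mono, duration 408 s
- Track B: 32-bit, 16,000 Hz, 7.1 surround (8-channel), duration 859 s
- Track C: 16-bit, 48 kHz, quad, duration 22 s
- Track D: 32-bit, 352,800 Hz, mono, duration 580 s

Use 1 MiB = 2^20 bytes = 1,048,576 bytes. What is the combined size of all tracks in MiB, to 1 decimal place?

1237.5 MiB

Track A: 37,800 × 408 × 2 × 1 = 30,844,800 bytes.
Track B: 16,000 × 859 × 4 × 8 = 439,808,000 bytes.
Track C: 48,000 × 22 × 2 × 4 = 8,448,000 bytes.
Track D: 352,800 × 580 × 4 × 1 = 818,496,000 bytes.
Total = 1,297,596,800 bytes = 1237.5 MiB.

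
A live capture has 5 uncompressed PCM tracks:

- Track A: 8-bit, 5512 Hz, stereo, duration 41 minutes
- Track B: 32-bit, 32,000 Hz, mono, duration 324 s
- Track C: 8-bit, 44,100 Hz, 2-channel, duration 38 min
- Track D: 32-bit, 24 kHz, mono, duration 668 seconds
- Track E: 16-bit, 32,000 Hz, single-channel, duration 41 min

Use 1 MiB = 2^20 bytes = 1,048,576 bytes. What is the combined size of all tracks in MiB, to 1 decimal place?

Track A: 41 minutes = 2,460 s; 5,512 × 2,460 × 1 × 2 = 27,119,040 bytes.
Track B: 32,000 × 324 × 4 × 1 = 41,472,000 bytes.
Track C: 38 min = 2,280 s; 44,100 × 2,280 × 1 × 2 = 201,096,000 bytes.
Track D: 24,000 × 668 × 4 × 1 = 64,128,000 bytes.
Track E: 41 min = 2,460 s; 32,000 × 2,460 × 2 × 1 = 157,440,000 bytes.
Total = 491,255,040 bytes = 468.5 MiB.

468.5 MiB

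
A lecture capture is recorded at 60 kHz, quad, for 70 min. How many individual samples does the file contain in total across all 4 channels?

70 min = 4,200 s.
60,000 × 4,200 s × 4 ch = 1,008,000,000 samples.

1,008,000,000 samples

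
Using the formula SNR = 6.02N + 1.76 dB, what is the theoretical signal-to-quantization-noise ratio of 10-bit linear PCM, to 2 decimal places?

61.96 dB

6.02 × 10 + 1.76 = 61.96 dB.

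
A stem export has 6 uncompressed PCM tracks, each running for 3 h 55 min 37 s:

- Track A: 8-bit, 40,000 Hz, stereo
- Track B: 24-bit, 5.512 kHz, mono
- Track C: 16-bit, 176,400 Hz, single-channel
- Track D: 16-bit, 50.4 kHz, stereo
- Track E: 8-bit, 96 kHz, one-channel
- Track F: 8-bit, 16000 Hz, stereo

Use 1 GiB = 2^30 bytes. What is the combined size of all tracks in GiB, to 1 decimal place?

3 h 55 min 37 s = 14,137 s.
Track A: 40,000 × 14,137 × 1 × 2 = 1,130,960,000 bytes.
Track B: 5,512 × 14,137 × 3 × 1 = 233,769,432 bytes.
Track C: 176,400 × 14,137 × 2 × 1 = 4,987,533,600 bytes.
Track D: 50,400 × 14,137 × 2 × 2 = 2,850,019,200 bytes.
Track E: 96,000 × 14,137 × 1 × 1 = 1,357,152,000 bytes.
Track F: 16,000 × 14,137 × 1 × 2 = 452,384,000 bytes.
Total = 11,011,818,232 bytes = 10.3 GiB.

10.3 GiB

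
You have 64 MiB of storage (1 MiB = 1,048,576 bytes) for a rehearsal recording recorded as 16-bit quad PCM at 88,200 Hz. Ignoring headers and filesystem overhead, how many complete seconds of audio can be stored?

95 seconds

Uncompressed byte rate = 88,200 × 2 × 4 = 705,600 bytes/s.
Capacity = 64 × 1,048,576 = 67,108,864 bytes.
67,108,864 / 705,600 ≈ 95.11 s → 95 seconds.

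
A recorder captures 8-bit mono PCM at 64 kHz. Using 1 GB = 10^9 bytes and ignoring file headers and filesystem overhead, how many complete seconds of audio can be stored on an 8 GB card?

Uncompressed byte rate = 64,000 × 1 × 1 = 64,000 bytes/s.
Capacity = 8 × 1,000,000,000 = 8,000,000,000 bytes.
8,000,000,000 / 64,000 ≈ 125000 s → 125,000 seconds.

125,000 seconds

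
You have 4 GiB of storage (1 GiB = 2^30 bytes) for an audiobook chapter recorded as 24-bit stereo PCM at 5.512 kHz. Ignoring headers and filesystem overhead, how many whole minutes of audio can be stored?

Uncompressed byte rate = 5,512 × 3 × 2 = 33,072 bytes/s.
Capacity = 4 × 1,073,741,824 = 4,294,967,296 bytes.
4,294,967,296 / 33,072 ≈ 129867.18 s → 2,164 minutes.

2,164 minutes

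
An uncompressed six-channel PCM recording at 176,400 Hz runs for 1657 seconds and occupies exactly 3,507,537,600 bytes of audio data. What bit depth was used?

Bytes per sample = 3,507,537,600 / (176,400 × 1,657 × 6) = 3,507,537,600 / 1,753,768,800 = 2.
Bit depth = 2 × 8 = 16 bits.

16 bits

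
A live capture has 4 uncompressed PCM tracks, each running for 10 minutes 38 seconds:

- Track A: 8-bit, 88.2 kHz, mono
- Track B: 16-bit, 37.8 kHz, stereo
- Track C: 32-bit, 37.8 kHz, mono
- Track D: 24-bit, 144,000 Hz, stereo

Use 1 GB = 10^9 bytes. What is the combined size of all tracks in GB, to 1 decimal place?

10 minutes 38 seconds = 638 s.
Track A: 88,200 × 638 × 1 × 1 = 56,271,600 bytes.
Track B: 37,800 × 638 × 2 × 2 = 96,465,600 bytes.
Track C: 37,800 × 638 × 4 × 1 = 96,465,600 bytes.
Track D: 144,000 × 638 × 3 × 2 = 551,232,000 bytes.
Total = 800,434,800 bytes = 0.8 GB.

0.8 GB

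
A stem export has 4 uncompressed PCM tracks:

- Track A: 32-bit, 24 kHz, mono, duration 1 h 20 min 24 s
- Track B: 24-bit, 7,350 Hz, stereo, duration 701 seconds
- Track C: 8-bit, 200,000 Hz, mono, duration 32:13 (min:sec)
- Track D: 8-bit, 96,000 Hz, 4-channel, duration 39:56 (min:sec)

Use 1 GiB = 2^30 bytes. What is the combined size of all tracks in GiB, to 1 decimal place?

1.7 GiB

Track A: 1 h 20 min 24 s = 4,824 s; 24,000 × 4,824 × 4 × 1 = 463,104,000 bytes.
Track B: 7,350 × 701 × 3 × 2 = 30,914,100 bytes.
Track C: 32:13 (min:sec) = 1,933 s; 200,000 × 1,933 × 1 × 1 = 386,600,000 bytes.
Track D: 39:56 (min:sec) = 2,396 s; 96,000 × 2,396 × 1 × 4 = 920,064,000 bytes.
Total = 1,800,682,100 bytes = 1.7 GiB.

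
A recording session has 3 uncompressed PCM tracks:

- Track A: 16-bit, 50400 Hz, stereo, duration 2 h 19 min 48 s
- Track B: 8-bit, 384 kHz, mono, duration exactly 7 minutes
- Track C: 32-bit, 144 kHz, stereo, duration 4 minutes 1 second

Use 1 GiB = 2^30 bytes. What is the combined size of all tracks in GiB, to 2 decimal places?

1.98 GiB

Track A: 2 h 19 min 48 s = 8,388 s; 50,400 × 8,388 × 2 × 2 = 1,691,020,800 bytes.
Track B: exactly 7 minutes = 420 s; 384,000 × 420 × 1 × 1 = 161,280,000 bytes.
Track C: 4 minutes 1 second = 241 s; 144,000 × 241 × 4 × 2 = 277,632,000 bytes.
Total = 2,129,932,800 bytes = 1.98 GiB.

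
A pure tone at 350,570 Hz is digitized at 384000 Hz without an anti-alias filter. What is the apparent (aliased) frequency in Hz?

33,430 Hz

Nyquist = 384,000/2 = 192,000 Hz; 350,570 Hz exceeds it.
Alias = |350,570 − 1×384,000| = |350,570 − 384,000| = 33,430 Hz.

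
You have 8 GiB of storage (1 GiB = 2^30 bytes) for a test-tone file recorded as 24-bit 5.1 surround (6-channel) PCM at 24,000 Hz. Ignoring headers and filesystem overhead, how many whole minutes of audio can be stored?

Uncompressed byte rate = 24,000 × 3 × 6 = 432,000 bytes/s.
Capacity = 8 × 1,073,741,824 = 8,589,934,592 bytes.
8,589,934,592 / 432,000 ≈ 19884.11 s → 331 minutes.

331 minutes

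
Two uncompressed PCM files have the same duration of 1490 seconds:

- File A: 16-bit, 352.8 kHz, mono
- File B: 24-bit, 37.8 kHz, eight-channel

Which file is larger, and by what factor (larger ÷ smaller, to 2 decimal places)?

File B, by a factor of 1.29

File A: 352,800 × 2 × 1 = 705,600 bytes/s.
File B: 37,800 × 3 × 8 = 907,200 bytes/s.
File B is larger; ratio = 1,351,728,000 / 1,051,344,000 = 1.29.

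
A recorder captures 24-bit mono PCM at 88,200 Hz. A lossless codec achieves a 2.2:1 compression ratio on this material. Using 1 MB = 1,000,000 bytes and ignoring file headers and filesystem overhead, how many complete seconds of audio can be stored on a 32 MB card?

Uncompressed byte rate = 88,200 × 3 × 1 = 264,600 bytes/s.
After 2.2:1 compression, effective rate ≈ 120272.73 bytes/s.
Capacity = 32 × 1,000,000 = 32,000,000 bytes.
32,000,000 / effective rate ≈ 266.06 s → 266 seconds.

266 seconds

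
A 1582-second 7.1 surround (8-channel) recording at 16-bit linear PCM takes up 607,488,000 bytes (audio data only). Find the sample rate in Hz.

24,000 Hz

Bytes = sample_rate × seconds × bytes_per_sample × channels.
sample_rate = 607,488,000 / (1,582 × 2 × 8) = 607,488,000 / 25,312 = 24,000 Hz.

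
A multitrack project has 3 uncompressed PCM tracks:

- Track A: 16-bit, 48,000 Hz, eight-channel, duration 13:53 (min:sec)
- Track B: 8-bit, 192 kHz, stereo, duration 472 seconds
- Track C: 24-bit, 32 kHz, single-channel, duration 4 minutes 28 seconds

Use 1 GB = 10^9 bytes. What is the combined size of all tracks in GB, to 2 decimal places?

Track A: 13:53 (min:sec) = 833 s; 48,000 × 833 × 2 × 8 = 639,744,000 bytes.
Track B: 192,000 × 472 × 1 × 2 = 181,248,000 bytes.
Track C: 4 minutes 28 seconds = 268 s; 32,000 × 268 × 3 × 1 = 25,728,000 bytes.
Total = 846,720,000 bytes = 0.85 GB.

0.85 GB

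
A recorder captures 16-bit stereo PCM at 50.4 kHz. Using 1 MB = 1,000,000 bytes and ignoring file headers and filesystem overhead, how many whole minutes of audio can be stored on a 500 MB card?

41 minutes

Uncompressed byte rate = 50,400 × 2 × 2 = 201,600 bytes/s.
Capacity = 500 × 1,000,000 = 500,000,000 bytes.
500,000,000 / 201,600 ≈ 2480.16 s → 41 minutes.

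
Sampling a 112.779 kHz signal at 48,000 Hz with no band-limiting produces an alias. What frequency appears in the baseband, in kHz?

Nyquist = 48,000/2 = 24,000 Hz; 112,779 Hz exceeds it.
Alias = |112,779 − 2×48,000| = |112,779 − 96,000| = 16,779 Hz = 16.779 kHz.

16.779 kHz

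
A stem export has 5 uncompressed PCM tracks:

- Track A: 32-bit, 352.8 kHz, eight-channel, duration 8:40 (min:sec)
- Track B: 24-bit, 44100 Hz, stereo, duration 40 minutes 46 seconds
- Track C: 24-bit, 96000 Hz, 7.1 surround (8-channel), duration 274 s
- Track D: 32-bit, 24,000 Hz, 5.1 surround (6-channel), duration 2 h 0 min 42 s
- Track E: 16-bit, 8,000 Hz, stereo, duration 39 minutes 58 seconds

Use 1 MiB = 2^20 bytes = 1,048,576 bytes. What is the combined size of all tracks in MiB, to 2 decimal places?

Track A: 8:40 (min:sec) = 520 s; 352,800 × 520 × 4 × 8 = 5,870,592,000 bytes.
Track B: 40 minutes 46 seconds = 2,446 s; 44,100 × 2,446 × 3 × 2 = 647,211,600 bytes.
Track C: 96,000 × 274 × 3 × 8 = 631,296,000 bytes.
Track D: 2 h 0 min 42 s = 7,242 s; 24,000 × 7,242 × 4 × 6 = 4,171,392,000 bytes.
Track E: 39 minutes 58 seconds = 2,398 s; 8,000 × 2,398 × 2 × 2 = 76,736,000 bytes.
Total = 11,397,227,600 bytes = 10869.24 MiB.

10869.24 MiB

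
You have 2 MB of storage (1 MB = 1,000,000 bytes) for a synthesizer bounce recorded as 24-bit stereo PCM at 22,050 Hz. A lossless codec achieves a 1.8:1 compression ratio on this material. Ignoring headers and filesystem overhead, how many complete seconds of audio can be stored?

27 seconds

Uncompressed byte rate = 22,050 × 3 × 2 = 132,300 bytes/s.
After 1.8:1 compression, effective rate ≈ 73500 bytes/s.
Capacity = 2 × 1,000,000 = 2,000,000 bytes.
2,000,000 / effective rate ≈ 27.21 s → 27 seconds.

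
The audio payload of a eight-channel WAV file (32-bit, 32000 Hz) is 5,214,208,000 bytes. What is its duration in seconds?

Byte rate = 32,000 × 4 × 8 = 1,024,000 bytes/s.
Duration = 5,214,208,000 / 1,024,000 = 5,092 s.

5,092 seconds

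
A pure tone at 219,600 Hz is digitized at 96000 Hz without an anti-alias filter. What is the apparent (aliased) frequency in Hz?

27,600 Hz

Nyquist = 96,000/2 = 48,000 Hz; 219,600 Hz exceeds it.
Alias = |219,600 − 2×96,000| = |219,600 − 192,000| = 27,600 Hz.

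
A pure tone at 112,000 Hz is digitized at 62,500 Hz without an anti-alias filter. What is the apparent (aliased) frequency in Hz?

Nyquist = 62,500/2 = 31,250 Hz; 112,000 Hz exceeds it.
Alias = |112,000 − 2×62,500| = |112,000 − 125,000| = 13,000 Hz.

13,000 Hz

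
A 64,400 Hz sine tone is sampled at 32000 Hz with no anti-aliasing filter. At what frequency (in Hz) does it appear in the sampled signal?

400 Hz

Nyquist = 32,000/2 = 16,000 Hz; 64,400 Hz exceeds it.
Alias = |64,400 − 2×32,000| = |64,400 − 64,000| = 400 Hz.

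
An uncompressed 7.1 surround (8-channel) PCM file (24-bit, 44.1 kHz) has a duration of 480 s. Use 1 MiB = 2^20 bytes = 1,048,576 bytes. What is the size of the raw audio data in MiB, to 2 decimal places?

484.50 MiB

Bytes = 44,100 samples/s × 480 s × 3 bytes/sample × 8 ch = 508,032,000 bytes.
508,032,000 / 1,048,576 = 484.50 MiB.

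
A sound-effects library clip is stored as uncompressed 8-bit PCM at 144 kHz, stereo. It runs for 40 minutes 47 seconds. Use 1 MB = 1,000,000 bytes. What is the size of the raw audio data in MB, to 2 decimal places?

704.74 MB

Duration = 40 minutes 47 seconds = 2,447 s.
Bytes = 144,000 samples/s × 2,447 s × 1 bytes/sample × 2 ch = 704,736,000 bytes.
704,736,000 / 1,000,000 = 704.74 MB.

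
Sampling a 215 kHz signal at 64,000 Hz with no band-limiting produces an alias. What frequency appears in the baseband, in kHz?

Nyquist = 64,000/2 = 32,000 Hz; 215,000 Hz exceeds it.
Alias = |215,000 − 3×64,000| = |215,000 − 192,000| = 23,000 Hz = 23 kHz.

23 kHz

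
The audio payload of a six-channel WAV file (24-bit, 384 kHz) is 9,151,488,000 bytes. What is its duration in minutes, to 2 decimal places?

22.07 minutes

Byte rate = 384,000 × 3 × 6 = 6,912,000 bytes/s.
Duration = 9,151,488,000 / 6,912,000 = 1,324 s.
1,324 s / 60 = 22.07 minutes.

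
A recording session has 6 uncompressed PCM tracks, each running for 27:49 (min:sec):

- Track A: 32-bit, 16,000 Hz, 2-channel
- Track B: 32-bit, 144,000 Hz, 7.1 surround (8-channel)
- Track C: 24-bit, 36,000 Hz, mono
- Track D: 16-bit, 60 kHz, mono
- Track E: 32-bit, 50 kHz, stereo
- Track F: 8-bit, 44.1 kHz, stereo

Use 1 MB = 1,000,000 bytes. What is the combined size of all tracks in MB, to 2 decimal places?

9099.72 MB

27:49 (min:sec) = 1,669 s.
Track A: 16,000 × 1,669 × 4 × 2 = 213,632,000 bytes.
Track B: 144,000 × 1,669 × 4 × 8 = 7,690,752,000 bytes.
Track C: 36,000 × 1,669 × 3 × 1 = 180,252,000 bytes.
Track D: 60,000 × 1,669 × 2 × 1 = 200,280,000 bytes.
Track E: 50,000 × 1,669 × 4 × 2 = 667,600,000 bytes.
Track F: 44,100 × 1,669 × 1 × 2 = 147,205,800 bytes.
Total = 9,099,721,800 bytes = 9099.72 MB.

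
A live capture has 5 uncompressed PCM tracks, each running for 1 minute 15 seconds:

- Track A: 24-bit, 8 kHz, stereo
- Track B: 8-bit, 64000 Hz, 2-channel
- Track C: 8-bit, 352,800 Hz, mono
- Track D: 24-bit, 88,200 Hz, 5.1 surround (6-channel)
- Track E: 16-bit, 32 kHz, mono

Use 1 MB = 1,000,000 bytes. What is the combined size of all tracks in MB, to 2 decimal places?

1 minute 15 seconds = 75 s.
Track A: 8,000 × 75 × 3 × 2 = 3,600,000 bytes.
Track B: 64,000 × 75 × 1 × 2 = 9,600,000 bytes.
Track C: 352,800 × 75 × 1 × 1 = 26,460,000 bytes.
Track D: 88,200 × 75 × 3 × 6 = 119,070,000 bytes.
Track E: 32,000 × 75 × 2 × 1 = 4,800,000 bytes.
Total = 163,530,000 bytes = 163.53 MB.

163.53 MB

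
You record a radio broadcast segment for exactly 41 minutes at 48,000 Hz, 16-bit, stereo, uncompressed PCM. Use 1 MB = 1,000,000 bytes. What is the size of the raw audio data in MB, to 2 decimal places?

Duration = exactly 41 minutes = 2,460 s.
Bytes = 48,000 samples/s × 2,460 s × 2 bytes/sample × 2 ch = 472,320,000 bytes.
472,320,000 / 1,000,000 = 472.32 MB.

472.32 MB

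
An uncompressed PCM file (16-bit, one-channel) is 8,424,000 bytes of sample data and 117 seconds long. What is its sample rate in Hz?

Bytes = sample_rate × seconds × bytes_per_sample × channels.
sample_rate = 8,424,000 / (117 × 2 × 1) = 8,424,000 / 234 = 36,000 Hz.

36,000 Hz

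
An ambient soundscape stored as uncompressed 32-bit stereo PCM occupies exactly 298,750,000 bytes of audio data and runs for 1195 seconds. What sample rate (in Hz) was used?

31,250 Hz

Bytes = sample_rate × seconds × bytes_per_sample × channels.
sample_rate = 298,750,000 / (1,195 × 4 × 2) = 298,750,000 / 9,560 = 31,250 Hz.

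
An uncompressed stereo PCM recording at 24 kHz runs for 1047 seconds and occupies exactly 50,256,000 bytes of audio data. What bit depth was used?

8 bits

Bytes per sample = 50,256,000 / (24,000 × 1,047 × 2) = 50,256,000 / 50,256,000 = 1.
Bit depth = 1 × 8 = 8 bits.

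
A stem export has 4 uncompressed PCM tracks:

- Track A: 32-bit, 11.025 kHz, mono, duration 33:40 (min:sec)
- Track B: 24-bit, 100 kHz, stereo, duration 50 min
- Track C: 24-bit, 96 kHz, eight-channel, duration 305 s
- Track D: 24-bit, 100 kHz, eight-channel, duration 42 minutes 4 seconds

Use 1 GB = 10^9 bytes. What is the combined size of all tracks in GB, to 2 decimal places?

Track A: 33:40 (min:sec) = 2,020 s; 11,025 × 2,020 × 4 × 1 = 89,082,000 bytes.
Track B: 50 min = 3,000 s; 100,000 × 3,000 × 3 × 2 = 1,800,000,000 bytes.
Track C: 96,000 × 305 × 3 × 8 = 702,720,000 bytes.
Track D: 42 minutes 4 seconds = 2,524 s; 100,000 × 2,524 × 3 × 8 = 6,057,600,000 bytes.
Total = 8,649,402,000 bytes = 8.65 GB.

8.65 GB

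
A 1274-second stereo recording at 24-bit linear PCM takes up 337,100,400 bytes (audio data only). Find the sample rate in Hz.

44,100 Hz

Bytes = sample_rate × seconds × bytes_per_sample × channels.
sample_rate = 337,100,400 / (1,274 × 3 × 2) = 337,100,400 / 7,644 = 44,100 Hz.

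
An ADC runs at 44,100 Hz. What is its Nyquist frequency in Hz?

Nyquist frequency = sample rate / 2 = 44,100 / 2 = 22,050 Hz.

22,050 Hz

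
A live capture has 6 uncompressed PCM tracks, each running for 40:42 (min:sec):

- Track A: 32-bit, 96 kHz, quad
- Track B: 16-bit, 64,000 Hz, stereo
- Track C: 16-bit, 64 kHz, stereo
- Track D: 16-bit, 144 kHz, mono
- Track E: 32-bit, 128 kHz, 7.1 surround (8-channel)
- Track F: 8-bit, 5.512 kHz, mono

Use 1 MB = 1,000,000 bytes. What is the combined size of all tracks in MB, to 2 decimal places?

40:42 (min:sec) = 2,442 s.
Track A: 96,000 × 2,442 × 4 × 4 = 3,750,912,000 bytes.
Track B: 64,000 × 2,442 × 2 × 2 = 625,152,000 bytes.
Track C: 64,000 × 2,442 × 2 × 2 = 625,152,000 bytes.
Track D: 144,000 × 2,442 × 2 × 1 = 703,296,000 bytes.
Track E: 128,000 × 2,442 × 4 × 8 = 10,002,432,000 bytes.
Track F: 5,512 × 2,442 × 1 × 1 = 13,460,304 bytes.
Total = 15,720,404,304 bytes = 15720.40 MB.

15720.40 MB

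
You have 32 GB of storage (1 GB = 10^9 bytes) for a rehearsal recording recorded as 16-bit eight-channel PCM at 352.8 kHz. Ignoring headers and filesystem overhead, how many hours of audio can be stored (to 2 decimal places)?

1.57 hours

Uncompressed byte rate = 352,800 × 2 × 8 = 5,644,800 bytes/s.
Capacity = 32 × 1,000,000,000 = 32,000,000,000 bytes.
32,000,000,000 / 5,644,800 ≈ 5668.93 s → 1.57 hours.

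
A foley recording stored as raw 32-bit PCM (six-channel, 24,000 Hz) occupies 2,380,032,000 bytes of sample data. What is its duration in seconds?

4,132 seconds

Byte rate = 24,000 × 4 × 6 = 576,000 bytes/s.
Duration = 2,380,032,000 / 576,000 = 4,132 s.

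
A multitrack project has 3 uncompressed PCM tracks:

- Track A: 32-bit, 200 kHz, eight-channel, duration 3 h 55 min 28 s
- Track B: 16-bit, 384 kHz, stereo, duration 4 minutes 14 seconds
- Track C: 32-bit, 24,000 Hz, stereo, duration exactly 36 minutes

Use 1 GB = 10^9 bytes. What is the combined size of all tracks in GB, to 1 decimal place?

Track A: 3 h 55 min 28 s = 14,128 s; 200,000 × 14,128 × 4 × 8 = 90,419,200,000 bytes.
Track B: 4 minutes 14 seconds = 254 s; 384,000 × 254 × 2 × 2 = 390,144,000 bytes.
Track C: exactly 36 minutes = 2,160 s; 24,000 × 2,160 × 4 × 2 = 414,720,000 bytes.
Total = 91,224,064,000 bytes = 91.2 GB.

91.2 GB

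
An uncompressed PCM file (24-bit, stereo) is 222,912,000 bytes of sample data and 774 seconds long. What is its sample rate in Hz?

Bytes = sample_rate × seconds × bytes_per_sample × channels.
sample_rate = 222,912,000 / (774 × 3 × 2) = 222,912,000 / 4,644 = 48,000 Hz.

48,000 Hz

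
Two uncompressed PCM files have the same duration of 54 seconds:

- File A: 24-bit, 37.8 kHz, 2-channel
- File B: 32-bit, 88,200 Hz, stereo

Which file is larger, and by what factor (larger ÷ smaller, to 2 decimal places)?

File B, by a factor of 3.11

File A: 37,800 × 3 × 2 = 226,800 bytes/s.
File B: 88,200 × 4 × 2 = 705,600 bytes/s.
File B is larger; ratio = 38,102,400 / 12,247,200 = 3.11.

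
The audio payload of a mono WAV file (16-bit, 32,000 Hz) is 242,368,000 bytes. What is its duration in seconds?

Byte rate = 32,000 × 2 × 1 = 64,000 bytes/s.
Duration = 242,368,000 / 64,000 = 3,787 s.

3,787 seconds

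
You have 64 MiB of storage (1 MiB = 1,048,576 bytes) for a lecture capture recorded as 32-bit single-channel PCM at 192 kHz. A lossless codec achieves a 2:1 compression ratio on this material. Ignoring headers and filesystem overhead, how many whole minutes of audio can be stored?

Uncompressed byte rate = 192,000 × 4 × 1 = 768,000 bytes/s.
After 2:1 compression, effective rate ≈ 384000 bytes/s.
Capacity = 64 × 1,048,576 = 67,108,864 bytes.
67,108,864 / effective rate ≈ 174.76 s → 2 minutes.

2 minutes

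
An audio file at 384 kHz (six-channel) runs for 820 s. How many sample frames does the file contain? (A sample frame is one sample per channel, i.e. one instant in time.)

384,000 samples/s × 820 s = 314,880,000 frames.

314,880,000 sample frames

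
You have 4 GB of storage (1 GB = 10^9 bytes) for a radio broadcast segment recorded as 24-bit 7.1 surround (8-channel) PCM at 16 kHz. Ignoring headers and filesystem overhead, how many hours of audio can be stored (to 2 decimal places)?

Uncompressed byte rate = 16,000 × 3 × 8 = 384,000 bytes/s.
Capacity = 4 × 1,000,000,000 = 4,000,000,000 bytes.
4,000,000,000 / 384,000 ≈ 10416.67 s → 2.89 hours.

2.89 hours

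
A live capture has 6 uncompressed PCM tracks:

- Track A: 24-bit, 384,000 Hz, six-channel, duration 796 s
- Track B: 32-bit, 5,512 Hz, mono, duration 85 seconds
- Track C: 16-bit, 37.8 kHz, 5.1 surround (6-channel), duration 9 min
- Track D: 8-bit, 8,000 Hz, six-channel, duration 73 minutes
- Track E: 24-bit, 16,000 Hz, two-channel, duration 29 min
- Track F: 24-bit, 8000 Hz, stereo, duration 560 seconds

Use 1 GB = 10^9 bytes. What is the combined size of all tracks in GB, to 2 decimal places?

6.15 GB

Track A: 384,000 × 796 × 3 × 6 = 5,501,952,000 bytes.
Track B: 5,512 × 85 × 4 × 1 = 1,874,080 bytes.
Track C: 9 min = 540 s; 37,800 × 540 × 2 × 6 = 244,944,000 bytes.
Track D: 73 minutes = 4,380 s; 8,000 × 4,380 × 1 × 6 = 210,240,000 bytes.
Track E: 29 min = 1,740 s; 16,000 × 1,740 × 3 × 2 = 167,040,000 bytes.
Track F: 8,000 × 560 × 3 × 2 = 26,880,000 bytes.
Total = 6,152,930,080 bytes = 6.15 GB.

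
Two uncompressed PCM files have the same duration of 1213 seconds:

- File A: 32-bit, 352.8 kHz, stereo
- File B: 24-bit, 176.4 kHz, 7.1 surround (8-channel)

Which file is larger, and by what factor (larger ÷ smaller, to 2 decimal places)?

File A: 352,800 × 4 × 2 = 2,822,400 bytes/s.
File B: 176,400 × 3 × 8 = 4,233,600 bytes/s.
File B is larger; ratio = 5,135,356,800 / 3,423,571,200 = 1.50.

File B, by a factor of 1.50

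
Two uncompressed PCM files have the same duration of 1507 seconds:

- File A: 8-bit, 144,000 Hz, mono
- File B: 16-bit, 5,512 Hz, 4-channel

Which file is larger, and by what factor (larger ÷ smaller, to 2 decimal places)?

File A, by a factor of 3.27

File A: 144,000 × 1 × 1 = 144,000 bytes/s.
File B: 5,512 × 2 × 4 = 44,096 bytes/s.
File A is larger; ratio = 217,008,000 / 66,452,672 = 3.27.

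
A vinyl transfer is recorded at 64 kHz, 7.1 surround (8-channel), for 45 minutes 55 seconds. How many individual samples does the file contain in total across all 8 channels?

1,410,560,000 samples

45 minutes 55 seconds = 2,755 s.
64,000 × 2,755 s × 8 ch = 1,410,560,000 samples.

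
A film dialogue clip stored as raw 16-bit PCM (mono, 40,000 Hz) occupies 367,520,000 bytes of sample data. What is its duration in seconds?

4,594 seconds

Byte rate = 40,000 × 2 × 1 = 80,000 bytes/s.
Duration = 367,520,000 / 80,000 = 4,594 s.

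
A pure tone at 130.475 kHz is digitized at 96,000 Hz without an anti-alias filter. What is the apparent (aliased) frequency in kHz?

Nyquist = 96,000/2 = 48,000 Hz; 130,475 Hz exceeds it.
Alias = |130,475 − 1×96,000| = |130,475 − 96,000| = 34,475 Hz = 34.475 kHz.

34.475 kHz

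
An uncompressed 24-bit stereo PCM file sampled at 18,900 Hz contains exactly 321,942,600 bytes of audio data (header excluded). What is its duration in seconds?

Byte rate = 18,900 × 3 × 2 = 113,400 bytes/s.
Duration = 321,942,600 / 113,400 = 2,839 s.

2,839 seconds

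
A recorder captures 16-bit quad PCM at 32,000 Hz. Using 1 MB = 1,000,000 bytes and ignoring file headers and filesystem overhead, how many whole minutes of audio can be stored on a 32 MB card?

Uncompressed byte rate = 32,000 × 2 × 4 = 256,000 bytes/s.
Capacity = 32 × 1,000,000 = 32,000,000 bytes.
32,000,000 / 256,000 ≈ 125 s → 2 minutes.

2 minutes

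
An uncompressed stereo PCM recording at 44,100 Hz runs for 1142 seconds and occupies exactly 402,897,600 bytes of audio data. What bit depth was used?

32 bits

Bytes per sample = 402,897,600 / (44,100 × 1,142 × 2) = 402,897,600 / 100,724,400 = 4.
Bit depth = 4 × 8 = 32 bits.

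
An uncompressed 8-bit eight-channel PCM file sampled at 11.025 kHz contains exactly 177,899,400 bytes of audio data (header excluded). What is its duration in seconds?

Byte rate = 11,025 × 1 × 8 = 88,200 bytes/s.
Duration = 177,899,400 / 88,200 = 2,017 s.

2,017 seconds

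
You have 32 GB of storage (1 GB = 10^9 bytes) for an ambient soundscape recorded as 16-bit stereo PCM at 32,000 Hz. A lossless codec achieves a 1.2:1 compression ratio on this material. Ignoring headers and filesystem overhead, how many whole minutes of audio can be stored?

5,000 minutes

Uncompressed byte rate = 32,000 × 2 × 2 = 128,000 bytes/s.
After 1.2:1 compression, effective rate ≈ 106666.67 bytes/s.
Capacity = 32 × 1,000,000,000 = 32,000,000,000 bytes.
32,000,000,000 / effective rate ≈ 300000 s → 5,000 minutes.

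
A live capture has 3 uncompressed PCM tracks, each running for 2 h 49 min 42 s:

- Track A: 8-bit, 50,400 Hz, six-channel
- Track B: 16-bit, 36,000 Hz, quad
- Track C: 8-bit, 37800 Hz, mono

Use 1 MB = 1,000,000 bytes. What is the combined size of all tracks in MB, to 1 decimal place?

6396.3 MB

2 h 49 min 42 s = 10,182 s.
Track A: 50,400 × 10,182 × 1 × 6 = 3,079,036,800 bytes.
Track B: 36,000 × 10,182 × 2 × 4 = 2,932,416,000 bytes.
Track C: 37,800 × 10,182 × 1 × 1 = 384,879,600 bytes.
Total = 6,396,332,400 bytes = 6396.3 MB.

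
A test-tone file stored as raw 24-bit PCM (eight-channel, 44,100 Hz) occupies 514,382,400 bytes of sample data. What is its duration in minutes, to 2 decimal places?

8.10 minutes

Byte rate = 44,100 × 3 × 8 = 1,058,400 bytes/s.
Duration = 514,382,400 / 1,058,400 = 486 s.
486 s / 60 = 8.10 minutes.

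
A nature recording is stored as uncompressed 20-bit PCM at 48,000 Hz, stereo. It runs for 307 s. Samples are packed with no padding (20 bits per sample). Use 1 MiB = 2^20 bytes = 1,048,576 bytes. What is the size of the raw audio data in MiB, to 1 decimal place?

Bits = 48,000 × 307 × 20 × 2 = 589,440,000 bits = 73,680,000 bytes.
73,680,000 / 1,048,576 = 70.3 MiB.

70.3 MiB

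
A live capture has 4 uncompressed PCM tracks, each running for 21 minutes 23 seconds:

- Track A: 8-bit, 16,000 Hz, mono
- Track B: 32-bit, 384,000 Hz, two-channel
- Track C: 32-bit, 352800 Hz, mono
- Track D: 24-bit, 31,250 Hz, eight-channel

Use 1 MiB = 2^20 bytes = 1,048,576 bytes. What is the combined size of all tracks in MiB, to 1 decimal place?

21 minutes 23 seconds = 1,283 s.
Track A: 16,000 × 1,283 × 1 × 1 = 20,528,000 bytes.
Track B: 384,000 × 1,283 × 4 × 2 = 3,941,376,000 bytes.
Track C: 352,800 × 1,283 × 4 × 1 = 1,810,569,600 bytes.
Track D: 31,250 × 1,283 × 3 × 8 = 962,250,000 bytes.
Total = 6,734,723,600 bytes = 6422.7 MiB.

6422.7 MiB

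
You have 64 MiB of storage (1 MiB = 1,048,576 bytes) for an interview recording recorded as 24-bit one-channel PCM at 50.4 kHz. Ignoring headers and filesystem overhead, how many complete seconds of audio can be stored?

443 seconds

Uncompressed byte rate = 50,400 × 3 × 1 = 151,200 bytes/s.
Capacity = 64 × 1,048,576 = 67,108,864 bytes.
67,108,864 / 151,200 ≈ 443.84 s → 443 seconds.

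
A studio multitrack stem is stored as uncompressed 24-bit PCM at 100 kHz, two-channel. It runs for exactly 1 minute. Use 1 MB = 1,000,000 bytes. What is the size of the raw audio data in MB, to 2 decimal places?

Duration = exactly 1 minute = 60 s.
Bytes = 100,000 samples/s × 60 s × 3 bytes/sample × 2 ch = 36,000,000 bytes.
36,000,000 / 1,000,000 = 36.00 MB.

36.00 MB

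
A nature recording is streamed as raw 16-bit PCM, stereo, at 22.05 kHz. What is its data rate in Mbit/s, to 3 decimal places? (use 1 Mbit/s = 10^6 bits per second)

0.706 Mbit/s

Bit rate = 22,050 × 16 × 2 = 705,600 bits/s.
= 0.706 Mbit/s.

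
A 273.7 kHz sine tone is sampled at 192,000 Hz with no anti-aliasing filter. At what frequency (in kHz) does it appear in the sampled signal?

Nyquist = 192,000/2 = 96,000 Hz; 273,700 Hz exceeds it.
Alias = |273,700 − 1×192,000| = |273,700 − 192,000| = 81,700 Hz = 81.7 kHz.

81.7 kHz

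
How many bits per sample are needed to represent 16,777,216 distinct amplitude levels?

log2(16,777,216) = 24.

24 bits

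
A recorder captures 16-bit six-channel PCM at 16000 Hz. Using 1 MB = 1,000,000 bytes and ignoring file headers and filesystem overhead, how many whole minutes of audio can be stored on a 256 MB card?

Uncompressed byte rate = 16,000 × 2 × 6 = 192,000 bytes/s.
Capacity = 256 × 1,000,000 = 256,000,000 bytes.
256,000,000 / 192,000 ≈ 1333.33 s → 22 minutes.

22 minutes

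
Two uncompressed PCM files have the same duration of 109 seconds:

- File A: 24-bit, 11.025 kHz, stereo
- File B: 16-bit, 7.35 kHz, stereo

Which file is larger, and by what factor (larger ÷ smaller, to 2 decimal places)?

File A, by a factor of 2.25

File A: 11,025 × 3 × 2 = 66,150 bytes/s.
File B: 7,350 × 2 × 2 = 29,400 bytes/s.
File A is larger; ratio = 7,210,350 / 3,204,600 = 2.25.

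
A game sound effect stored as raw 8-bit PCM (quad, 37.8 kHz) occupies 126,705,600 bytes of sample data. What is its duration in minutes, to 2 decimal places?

Byte rate = 37,800 × 1 × 4 = 151,200 bytes/s.
Duration = 126,705,600 / 151,200 = 838 s.
838 s / 60 = 13.97 minutes.

13.97 minutes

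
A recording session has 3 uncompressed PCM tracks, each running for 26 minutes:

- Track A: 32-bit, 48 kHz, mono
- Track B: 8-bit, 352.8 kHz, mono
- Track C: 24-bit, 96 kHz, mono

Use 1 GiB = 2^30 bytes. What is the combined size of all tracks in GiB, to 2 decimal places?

26 minutes = 1,560 s.
Track A: 48,000 × 1,560 × 4 × 1 = 299,520,000 bytes.
Track B: 352,800 × 1,560 × 1 × 1 = 550,368,000 bytes.
Track C: 96,000 × 1,560 × 3 × 1 = 449,280,000 bytes.
Total = 1,299,168,000 bytes = 1.21 GiB.

1.21 GiB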